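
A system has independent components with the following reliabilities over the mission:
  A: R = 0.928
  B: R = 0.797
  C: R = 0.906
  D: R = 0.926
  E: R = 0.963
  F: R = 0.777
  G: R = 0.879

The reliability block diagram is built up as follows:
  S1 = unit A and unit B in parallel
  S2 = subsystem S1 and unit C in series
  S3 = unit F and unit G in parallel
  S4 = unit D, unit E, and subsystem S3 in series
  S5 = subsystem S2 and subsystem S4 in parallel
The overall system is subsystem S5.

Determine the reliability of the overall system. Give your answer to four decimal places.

Parallel (A and B): 1 − (1 − 0.928000)(1 − 0.797000) = 0.985384
Series ([0.985384] and C): 0.985384 × 0.906000 = 0.892758
Parallel (F and G): 1 − (1 − 0.777000)(1 − 0.879000) = 0.973017
Series (D, E, and [0.973017]): 0.926000 × 0.963000 × 0.973017 = 0.867676
Parallel ([0.892758] and [0.867676]): 1 − (1 − 0.892758)(1 − 0.867676) = 0.9858

0.9858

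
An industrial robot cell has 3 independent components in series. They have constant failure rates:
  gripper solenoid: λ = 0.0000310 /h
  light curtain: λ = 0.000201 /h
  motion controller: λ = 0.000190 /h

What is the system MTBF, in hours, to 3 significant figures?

Series of exponential components: λ_sys = Σ λ_i
λ_sys = 0.0000310 + 0.000201 + 0.000190 = 4.2200e-04 /h
MTBF = 1 / λ_sys = 2370 h

2370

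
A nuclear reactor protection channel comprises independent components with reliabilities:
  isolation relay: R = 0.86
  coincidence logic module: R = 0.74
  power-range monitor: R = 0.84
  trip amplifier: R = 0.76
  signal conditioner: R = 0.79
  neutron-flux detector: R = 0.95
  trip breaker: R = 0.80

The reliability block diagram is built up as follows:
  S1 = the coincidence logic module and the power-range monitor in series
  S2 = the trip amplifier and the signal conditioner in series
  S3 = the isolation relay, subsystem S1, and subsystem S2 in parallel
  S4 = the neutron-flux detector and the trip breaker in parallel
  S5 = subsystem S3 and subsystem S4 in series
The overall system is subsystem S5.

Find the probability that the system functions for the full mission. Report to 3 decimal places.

0.969

Series (coincidence logic module and power-range monitor): 0.74000 × 0.84000 = 0.62160
Series (trip amplifier and signal conditioner): 0.76000 × 0.79000 = 0.60040
Parallel (isolation relay, [0.62160], and [0.60040]): 1 − (1 − 0.86000)(1 − 0.62160)(1 − 0.60040) = 0.97883
Parallel (neutron-flux detector and trip breaker): 1 − (1 − 0.95000)(1 − 0.80000) = 0.99000
Series ([0.97883] and [0.99000]): 0.97883 × 0.99000 = 0.969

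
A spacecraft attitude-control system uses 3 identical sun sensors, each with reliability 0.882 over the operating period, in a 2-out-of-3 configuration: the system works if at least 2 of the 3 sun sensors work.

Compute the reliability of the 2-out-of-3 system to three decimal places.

0.962

R = Σ_{i=2}^{3} C(3,i) p^i (1−p)^{3−i} with p = 0.882
C(3,2)·0.882^2·0.118^1 = 0.27539
C(3,3)·0.882^3·0.118^0 = 0.68613
Sum = 0.962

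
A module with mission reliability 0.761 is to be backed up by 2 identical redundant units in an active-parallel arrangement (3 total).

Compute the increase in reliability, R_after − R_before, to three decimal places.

R_before = 0.761
R_after = 1 − (1 − 0.761)^3 = 0.986
ΔR = 0.986 − 0.761 = 0.225

0.225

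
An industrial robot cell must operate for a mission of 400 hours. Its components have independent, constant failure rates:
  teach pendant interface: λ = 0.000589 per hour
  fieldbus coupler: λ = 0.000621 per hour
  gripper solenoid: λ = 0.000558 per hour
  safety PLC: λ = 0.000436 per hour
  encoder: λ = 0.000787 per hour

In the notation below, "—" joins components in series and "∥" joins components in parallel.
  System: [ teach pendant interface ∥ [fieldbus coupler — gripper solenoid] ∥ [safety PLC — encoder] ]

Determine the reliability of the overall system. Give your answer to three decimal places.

0.969

R(teach pendant interface) = exp(−0.000589 × 400) = 0.79010
R(fieldbus coupler) = exp(−0.000621 × 400) = 0.78005
R(gripper solenoid) = exp(−0.000558 × 400) = 0.79995
R(safety PLC) = exp(−0.000436 × 400) = 0.83996
R(encoder) = exp(−0.000787 × 400) = 0.72993
Series (fieldbus coupler and gripper solenoid): 0.78005 × 0.79995 = 0.62400
Series (safety PLC and encoder): 0.83996 × 0.72993 = 0.61311
Parallel (teach pendant interface, [0.62400], and [0.61311]): 1 − (1 − 0.79010)(1 − 0.62400)(1 − 0.61311) = 0.969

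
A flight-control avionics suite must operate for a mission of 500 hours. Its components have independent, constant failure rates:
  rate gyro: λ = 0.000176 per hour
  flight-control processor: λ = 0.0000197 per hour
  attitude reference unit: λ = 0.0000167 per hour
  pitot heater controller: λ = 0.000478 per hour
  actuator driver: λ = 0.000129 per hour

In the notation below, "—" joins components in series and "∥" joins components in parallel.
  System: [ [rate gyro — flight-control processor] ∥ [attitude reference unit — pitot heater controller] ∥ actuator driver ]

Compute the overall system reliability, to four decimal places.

R(rate gyro) = exp(−0.000176 × 500) = 0.915761
R(flight-control processor) = exp(−0.0000197 × 500) = 0.990198
R(attitude reference unit) = exp(−0.0000167 × 500) = 0.991685
R(pitot heater controller) = exp(−0.000478 × 500) = 0.787415
R(actuator driver) = exp(−0.000129 × 500) = 0.937536
Series (rate gyro and flight-control processor): 0.915761 × 0.990198 = 0.906785
Series (attitude reference unit and pitot heater controller): 0.991685 × 0.787415 = 0.780868
Parallel ([0.906785], [0.780868], and actuator driver): 1 − (1 − 0.906785)(1 − 0.780868)(1 − 0.937536) = 0.9987

0.9987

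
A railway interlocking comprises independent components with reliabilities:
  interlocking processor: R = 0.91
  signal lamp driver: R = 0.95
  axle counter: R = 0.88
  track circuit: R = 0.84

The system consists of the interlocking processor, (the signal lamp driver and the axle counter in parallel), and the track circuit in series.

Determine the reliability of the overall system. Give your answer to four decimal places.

0.7598

Parallel (signal lamp driver and axle counter): 1 − (1 − 0.950000)(1 − 0.880000) = 0.994000
Series (interlocking processor, [0.994000], and track circuit): 0.910000 × 0.994000 × 0.840000 = 0.7598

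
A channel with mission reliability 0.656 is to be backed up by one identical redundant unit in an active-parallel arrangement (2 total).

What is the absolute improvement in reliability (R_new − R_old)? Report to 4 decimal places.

R_before = 0.656
R_after = 1 − (1 − 0.656)^2 = 0.8817
ΔR = 0.8817 − 0.656 = 0.2257

0.2257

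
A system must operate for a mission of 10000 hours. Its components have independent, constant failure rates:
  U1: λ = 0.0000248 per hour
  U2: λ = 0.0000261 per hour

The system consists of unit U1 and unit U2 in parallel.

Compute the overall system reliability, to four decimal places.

0.9495

R(U1) = exp(−0.0000248 × 10000) = 0.780360
R(U2) = exp(−0.0000261 × 10000) = 0.770281
Parallel (U1 and U2): 1 − (1 − 0.780360)(1 − 0.770281) = 0.9495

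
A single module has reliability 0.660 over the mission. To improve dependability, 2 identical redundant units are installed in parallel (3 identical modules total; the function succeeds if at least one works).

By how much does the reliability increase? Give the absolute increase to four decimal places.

R_before = 0.660
R_after = 1 − (1 − 0.660)^3 = 0.9607
ΔR = 0.9607 − 0.660 = 0.3007

0.3007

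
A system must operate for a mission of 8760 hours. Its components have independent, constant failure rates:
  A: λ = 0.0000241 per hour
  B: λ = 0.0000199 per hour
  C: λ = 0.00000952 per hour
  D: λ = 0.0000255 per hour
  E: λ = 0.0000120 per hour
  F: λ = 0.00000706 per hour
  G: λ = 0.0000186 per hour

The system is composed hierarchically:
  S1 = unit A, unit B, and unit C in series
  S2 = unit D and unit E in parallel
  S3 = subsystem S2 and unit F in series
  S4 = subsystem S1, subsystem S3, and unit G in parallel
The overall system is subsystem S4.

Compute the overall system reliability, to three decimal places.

0.996

R(A) = exp(−0.0000241 × 8760) = 0.80968
R(B) = exp(−0.0000199 × 8760) = 0.84002
R(C) = exp(−0.00000952 × 8760) = 0.91999
R(D) = exp(−0.0000255 × 8760) = 0.79981
R(E) = exp(−0.0000120 × 8760) = 0.90022
R(F) = exp(−0.00000706 × 8760) = 0.94003
R(G) = exp(−0.0000186 × 8760) = 0.84965
Series (A, B, and C): 0.80968 × 0.84002 × 0.91999 = 0.62573
Parallel (D and E): 1 − (1 − 0.79981)(1 − 0.90022) = 0.98003
Series ([0.98003] and F): 0.98003 × 0.94003 = 0.92126
Parallel ([0.62573], [0.92126], and G): 1 − (1 − 0.62573)(1 − 0.92126)(1 − 0.84965) = 0.996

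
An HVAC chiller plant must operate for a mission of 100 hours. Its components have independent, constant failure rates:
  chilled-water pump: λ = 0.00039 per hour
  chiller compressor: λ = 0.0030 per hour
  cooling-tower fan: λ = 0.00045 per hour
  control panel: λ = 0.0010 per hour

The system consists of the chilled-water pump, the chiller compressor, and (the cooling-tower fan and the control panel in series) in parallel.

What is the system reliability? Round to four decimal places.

R(chilled-water pump) = exp(−0.00039 × 100) = 0.961751
R(chiller compressor) = exp(−0.0030 × 100) = 0.740818
R(cooling-tower fan) = exp(−0.00045 × 100) = 0.955997
R(control panel) = exp(−0.0010 × 100) = 0.904837
Series (cooling-tower fan and control panel): 0.955997 × 0.904837 = 0.865021
Parallel (chilled-water pump, chiller compressor, and [0.865021]): 1 − (1 − 0.961751)(1 − 0.740818)(1 − 0.865021) = 0.9987

0.9987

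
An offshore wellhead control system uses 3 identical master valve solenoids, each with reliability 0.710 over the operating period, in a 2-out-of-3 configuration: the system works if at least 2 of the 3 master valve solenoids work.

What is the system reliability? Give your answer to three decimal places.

R = Σ_{i=2}^{3} C(3,i) p^i (1−p)^{3−i} with p = 0.710
C(3,2)·0.710^2·0.290^1 = 0.43857
C(3,3)·0.710^3·0.290^0 = 0.35791
Sum = 0.796

0.796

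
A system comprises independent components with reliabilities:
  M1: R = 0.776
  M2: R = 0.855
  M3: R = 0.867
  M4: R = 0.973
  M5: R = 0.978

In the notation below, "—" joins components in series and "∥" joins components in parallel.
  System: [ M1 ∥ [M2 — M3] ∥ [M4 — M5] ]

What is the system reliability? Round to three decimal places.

0.997

Series (M2 and M3): 0.85500 × 0.86700 = 0.74129
Series (M4 and M5): 0.97300 × 0.97800 = 0.95159
Parallel (M1, [0.74129], and [0.95159]): 1 − (1 − 0.77600)(1 − 0.74129)(1 − 0.95159) = 0.997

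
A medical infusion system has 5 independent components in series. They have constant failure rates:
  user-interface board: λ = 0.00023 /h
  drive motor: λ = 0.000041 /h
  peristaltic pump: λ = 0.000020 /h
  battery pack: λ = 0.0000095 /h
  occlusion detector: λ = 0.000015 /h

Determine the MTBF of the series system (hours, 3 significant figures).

3170

Series of exponential components: λ_sys = Σ λ_i
λ_sys = 0.00023 + 0.000041 + 0.000020 + 0.0000095 + 0.000015 = 3.1550e-04 /h
MTBF = 1 / λ_sys = 3170 h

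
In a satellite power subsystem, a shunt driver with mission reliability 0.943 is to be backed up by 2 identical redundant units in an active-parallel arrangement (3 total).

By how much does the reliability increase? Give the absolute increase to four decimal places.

R_before = 0.943
R_after = 1 − (1 − 0.943)^3 = 0.9998
ΔR = 0.9998 − 0.943 = 0.0568

0.0568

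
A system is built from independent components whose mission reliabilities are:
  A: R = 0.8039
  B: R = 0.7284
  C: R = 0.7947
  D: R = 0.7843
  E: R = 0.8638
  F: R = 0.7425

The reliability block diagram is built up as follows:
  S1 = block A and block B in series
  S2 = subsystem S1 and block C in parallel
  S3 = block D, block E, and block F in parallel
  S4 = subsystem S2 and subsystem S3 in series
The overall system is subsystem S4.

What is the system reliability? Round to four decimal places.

0.9080

Series (A and B): 0.803900 × 0.728400 = 0.585561
Parallel ([0.585561] and C): 1 − (1 − 0.585561)(1 − 0.794700) = 0.914916
Parallel (D, E, and F): 1 − (1 − 0.784300)(1 − 0.863800)(1 − 0.742500) = 0.992435
Series ([0.914916] and [0.992435]): 0.914916 × 0.992435 = 0.9080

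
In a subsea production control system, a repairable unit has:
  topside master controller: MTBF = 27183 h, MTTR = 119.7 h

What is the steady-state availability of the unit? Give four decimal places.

A(topside master controller) = MTBF/(MTBF+MTTR) = 27183/(27183+119.7) = 0.9956

0.9956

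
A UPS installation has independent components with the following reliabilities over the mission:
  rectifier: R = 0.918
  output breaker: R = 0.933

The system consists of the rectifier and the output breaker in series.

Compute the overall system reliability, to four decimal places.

0.8565

Series (rectifier and output breaker): 0.918000 × 0.933000 = 0.8565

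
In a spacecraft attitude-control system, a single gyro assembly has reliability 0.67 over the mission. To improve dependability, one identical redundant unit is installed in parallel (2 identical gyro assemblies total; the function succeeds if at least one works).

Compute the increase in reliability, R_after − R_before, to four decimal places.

0.2211

R_before = 0.67
R_after = 1 − (1 − 0.67)^2 = 0.8911
ΔR = 0.8911 − 0.67 = 0.2211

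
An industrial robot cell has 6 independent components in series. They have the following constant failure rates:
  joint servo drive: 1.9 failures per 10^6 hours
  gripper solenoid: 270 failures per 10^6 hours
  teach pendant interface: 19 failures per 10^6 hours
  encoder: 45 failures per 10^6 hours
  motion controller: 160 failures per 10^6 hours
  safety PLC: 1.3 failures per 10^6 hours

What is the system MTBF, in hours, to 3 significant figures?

2010

Series of exponential components: λ_sys = Σ λ_i
λ_sys = 0.0000019 + 0.00027 + 0.000019 + 0.000045 + 0.00016 + 0.0000013 = 4.9720e-04 /h
MTBF = 1 / λ_sys = 2010 h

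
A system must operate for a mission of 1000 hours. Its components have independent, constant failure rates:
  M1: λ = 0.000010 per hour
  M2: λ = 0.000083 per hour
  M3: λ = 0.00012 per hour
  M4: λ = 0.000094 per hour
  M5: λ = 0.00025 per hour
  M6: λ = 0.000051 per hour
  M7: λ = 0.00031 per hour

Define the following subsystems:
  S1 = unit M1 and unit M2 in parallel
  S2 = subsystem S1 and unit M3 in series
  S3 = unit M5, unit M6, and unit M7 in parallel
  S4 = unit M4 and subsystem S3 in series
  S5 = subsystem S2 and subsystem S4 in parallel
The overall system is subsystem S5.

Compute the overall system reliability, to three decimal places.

R(M1) = exp(−0.000010 × 1000) = 0.99005
R(M2) = exp(−0.000083 × 1000) = 0.92035
R(M3) = exp(−0.00012 × 1000) = 0.88692
R(M4) = exp(−0.000094 × 1000) = 0.91028
R(M5) = exp(−0.00025 × 1000) = 0.77880
R(M6) = exp(−0.000051 × 1000) = 0.95028
R(M7) = exp(−0.00031 × 1000) = 0.73345
Parallel (M1 and M2): 1 − (1 − 0.99005)(1 − 0.92035) = 0.99921
Series ([0.99921] and M3): 0.99921 × 0.88692 = 0.88622
Parallel (M5, M6, and M7): 1 − (1 − 0.77880)(1 − 0.95028)(1 − 0.73345) = 0.99707
Series (M4 and [0.99707]): 0.91028 × 0.99707 = 0.90761
Parallel ([0.88622] and [0.90761]): 1 − (1 − 0.88622)(1 − 0.90761) = 0.989

0.989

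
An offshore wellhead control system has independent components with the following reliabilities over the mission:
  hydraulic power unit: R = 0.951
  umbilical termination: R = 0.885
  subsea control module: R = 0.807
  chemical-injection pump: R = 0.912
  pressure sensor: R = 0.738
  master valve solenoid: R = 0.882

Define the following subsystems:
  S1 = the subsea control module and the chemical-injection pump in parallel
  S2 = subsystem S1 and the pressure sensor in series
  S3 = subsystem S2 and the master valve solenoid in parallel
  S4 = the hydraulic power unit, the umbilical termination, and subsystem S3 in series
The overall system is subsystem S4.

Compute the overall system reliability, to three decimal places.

0.814

Parallel (subsea control module and chemical-injection pump): 1 − (1 − 0.80700)(1 − 0.91200) = 0.98302
Series ([0.98302] and pressure sensor): 0.98302 × 0.73800 = 0.72547
Parallel ([0.72547] and master valve solenoid): 1 − (1 − 0.72547)(1 − 0.88200) = 0.96761
Series (hydraulic power unit, umbilical termination, and [0.96761]): 0.95100 × 0.88500 × 0.96761 = 0.814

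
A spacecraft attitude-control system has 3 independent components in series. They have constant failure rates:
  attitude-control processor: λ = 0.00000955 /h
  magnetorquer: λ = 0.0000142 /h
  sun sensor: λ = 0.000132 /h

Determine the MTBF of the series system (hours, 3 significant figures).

Series of exponential components: λ_sys = Σ λ_i
λ_sys = 0.00000955 + 0.0000142 + 0.000132 = 1.5575e-04 /h
MTBF = 1 / λ_sys = 6420 h

6420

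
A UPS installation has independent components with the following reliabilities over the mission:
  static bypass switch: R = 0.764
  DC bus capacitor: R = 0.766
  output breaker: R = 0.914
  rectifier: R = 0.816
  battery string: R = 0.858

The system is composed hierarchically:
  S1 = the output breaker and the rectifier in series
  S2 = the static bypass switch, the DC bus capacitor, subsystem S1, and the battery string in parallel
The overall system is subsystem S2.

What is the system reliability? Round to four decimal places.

Series (output breaker and rectifier): 0.914000 × 0.816000 = 0.745824
Parallel (static bypass switch, DC bus capacitor, [0.745824], and battery string): 1 − (1 − 0.764000)(1 − 0.766000)(1 − 0.745824)(1 − 0.858000) = 0.9980

0.9980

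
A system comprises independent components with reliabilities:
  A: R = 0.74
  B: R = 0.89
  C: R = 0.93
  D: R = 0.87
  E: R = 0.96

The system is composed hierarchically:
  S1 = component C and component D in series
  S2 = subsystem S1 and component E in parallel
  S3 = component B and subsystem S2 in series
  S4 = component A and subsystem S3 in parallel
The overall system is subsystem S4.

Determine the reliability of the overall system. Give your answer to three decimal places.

Series (C and D): 0.93000 × 0.87000 = 0.80910
Parallel ([0.80910] and E): 1 − (1 − 0.80910)(1 − 0.96000) = 0.99236
Series (B and [0.99236]): 0.89000 × 0.99236 = 0.88320
Parallel (A and [0.88320]): 1 − (1 − 0.74000)(1 − 0.88320) = 0.970

0.970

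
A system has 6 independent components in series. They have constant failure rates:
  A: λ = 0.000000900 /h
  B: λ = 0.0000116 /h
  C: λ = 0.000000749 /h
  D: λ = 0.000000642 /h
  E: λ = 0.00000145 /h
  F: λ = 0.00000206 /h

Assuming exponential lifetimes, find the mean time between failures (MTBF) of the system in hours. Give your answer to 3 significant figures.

Series of exponential components: λ_sys = Σ λ_i
λ_sys = 0.000000900 + 0.0000116 + 0.000000749 + 0.000000642 + 0.00000145 + 0.00000206 = 1.7401e-05 /h
MTBF = 1 / λ_sys = 57500 h

57500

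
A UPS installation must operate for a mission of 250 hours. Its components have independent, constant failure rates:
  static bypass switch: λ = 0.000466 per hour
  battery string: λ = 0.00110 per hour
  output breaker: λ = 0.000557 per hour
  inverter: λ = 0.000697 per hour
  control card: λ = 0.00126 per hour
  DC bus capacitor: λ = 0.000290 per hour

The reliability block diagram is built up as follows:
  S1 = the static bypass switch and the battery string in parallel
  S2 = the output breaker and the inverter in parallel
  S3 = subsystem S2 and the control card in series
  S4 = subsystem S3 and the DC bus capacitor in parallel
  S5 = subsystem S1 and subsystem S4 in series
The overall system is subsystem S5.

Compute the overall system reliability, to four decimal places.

R(static bypass switch) = exp(−0.000466 × 250) = 0.890030
R(battery string) = exp(−0.00110 × 250) = 0.759572
R(output breaker) = exp(−0.000557 × 250) = 0.870010
R(inverter) = exp(−0.000697 × 250) = 0.840087
R(control card) = exp(−0.00126 × 250) = 0.729789
R(DC bus capacitor) = exp(−0.000290 × 250) = 0.930066
Parallel (static bypass switch and battery string): 1 − (1 − 0.890030)(1 − 0.759572) = 0.973560
Parallel (output breaker and inverter): 1 − (1 − 0.870010)(1 − 0.840087) = 0.979213
Series ([0.979213] and control card): 0.979213 × 0.729789 = 0.714619
Parallel ([0.714619] and DC bus capacitor): 1 − (1 − 0.714619)(1 − 0.930066) = 0.980042
Series ([0.973560] and [0.980042]): 0.973560 × 0.980042 = 0.9541

0.9541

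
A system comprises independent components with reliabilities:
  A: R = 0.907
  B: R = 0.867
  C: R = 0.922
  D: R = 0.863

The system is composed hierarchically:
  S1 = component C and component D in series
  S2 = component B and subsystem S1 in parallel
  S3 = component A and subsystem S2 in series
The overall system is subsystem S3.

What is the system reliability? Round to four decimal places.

0.8824

Series (C and D): 0.922000 × 0.863000 = 0.795686
Parallel (B and [0.795686]): 1 − (1 − 0.867000)(1 − 0.795686) = 0.972826
Series (A and [0.972826]): 0.907000 × 0.972826 = 0.8824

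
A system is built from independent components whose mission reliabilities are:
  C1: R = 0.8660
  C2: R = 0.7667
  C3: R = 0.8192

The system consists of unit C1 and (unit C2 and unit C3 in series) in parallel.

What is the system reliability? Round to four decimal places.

0.9502

Series (C2 and C3): 0.766700 × 0.819200 = 0.628081
Parallel (C1 and [0.628081]): 1 − (1 − 0.866000)(1 − 0.628081) = 0.9502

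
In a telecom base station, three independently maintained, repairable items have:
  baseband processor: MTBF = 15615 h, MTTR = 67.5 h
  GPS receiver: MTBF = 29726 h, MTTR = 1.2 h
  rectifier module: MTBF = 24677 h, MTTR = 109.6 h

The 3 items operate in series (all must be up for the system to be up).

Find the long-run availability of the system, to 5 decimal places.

A(baseband processor) = MTBF/(MTBF+MTTR) = 15615/(15615+67.5) = 0.995696
A(GPS receiver) = MTBF/(MTBF+MTTR) = 29726/(29726+1.2) = 0.999960
A(rectifier module) = MTBF/(MTBF+MTTR) = 24677/(24677+109.6) = 0.995578
Series availability: 0.995696 × 0.999960 × 0.995578 = 0.99125

0.99125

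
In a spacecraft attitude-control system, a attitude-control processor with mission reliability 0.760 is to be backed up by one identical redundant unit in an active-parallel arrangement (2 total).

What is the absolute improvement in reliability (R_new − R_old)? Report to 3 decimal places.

0.182

R_before = 0.760
R_after = 1 − (1 − 0.760)^2 = 0.942
ΔR = 0.942 − 0.760 = 0.182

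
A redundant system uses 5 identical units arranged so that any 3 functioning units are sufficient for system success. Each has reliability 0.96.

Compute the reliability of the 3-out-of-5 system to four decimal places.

R = Σ_{i=3}^{5} C(5,i) p^i (1−p)^{5−i} with p = 0.96
C(5,3)·0.96^3·0.04^2 = 0.014156
C(5,4)·0.96^4·0.04^1 = 0.169869
C(5,5)·0.96^5·0.04^0 = 0.815373
Sum = 0.9994

0.9994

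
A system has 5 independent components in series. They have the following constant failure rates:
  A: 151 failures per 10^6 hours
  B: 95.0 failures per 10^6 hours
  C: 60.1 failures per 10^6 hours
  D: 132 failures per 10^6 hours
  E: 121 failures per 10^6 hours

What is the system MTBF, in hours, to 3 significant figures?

Series of exponential components: λ_sys = Σ λ_i
λ_sys = 0.000151 + 0.0000950 + 0.0000601 + 0.000132 + 0.000121 = 5.5910e-04 /h
MTBF = 1 / λ_sys = 1790 h

1790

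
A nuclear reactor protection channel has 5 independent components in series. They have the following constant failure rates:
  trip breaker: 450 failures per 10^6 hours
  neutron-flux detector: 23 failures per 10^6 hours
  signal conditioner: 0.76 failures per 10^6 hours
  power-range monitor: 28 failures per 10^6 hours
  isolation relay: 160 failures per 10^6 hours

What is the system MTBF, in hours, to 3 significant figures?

Series of exponential components: λ_sys = Σ λ_i
λ_sys = 0.00045 + 0.000023 + 0.00000076 + 0.000028 + 0.00016 = 6.6176e-04 /h
MTBF = 1 / λ_sys = 1510 h

1510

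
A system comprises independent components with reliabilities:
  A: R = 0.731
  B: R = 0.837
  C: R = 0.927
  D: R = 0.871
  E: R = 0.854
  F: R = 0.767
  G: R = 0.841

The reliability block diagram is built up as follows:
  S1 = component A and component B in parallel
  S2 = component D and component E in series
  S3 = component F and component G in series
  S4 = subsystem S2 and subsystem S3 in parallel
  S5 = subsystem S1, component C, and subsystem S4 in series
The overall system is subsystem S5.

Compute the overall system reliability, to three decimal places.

0.806

Parallel (A and B): 1 − (1 − 0.73100)(1 − 0.83700) = 0.95615
Series (D and E): 0.87100 × 0.85400 = 0.74383
Series (F and G): 0.76700 × 0.84100 = 0.64505
Parallel ([0.74383] and [0.64505]): 1 − (1 − 0.74383)(1 − 0.64505) = 0.90907
Series ([0.95615], C, and [0.90907]): 0.95615 × 0.92700 × 0.90907 = 0.806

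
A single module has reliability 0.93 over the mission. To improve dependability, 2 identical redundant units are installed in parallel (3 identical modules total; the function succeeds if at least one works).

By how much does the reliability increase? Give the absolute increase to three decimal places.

0.070

R_before = 0.93
R_after = 1 − (1 − 0.93)^3 = 1.000
ΔR = 1.000 − 0.93 = 0.070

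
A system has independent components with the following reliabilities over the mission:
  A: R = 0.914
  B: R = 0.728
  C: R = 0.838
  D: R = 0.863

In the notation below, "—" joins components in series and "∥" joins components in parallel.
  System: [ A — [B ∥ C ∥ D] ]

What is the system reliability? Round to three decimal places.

Parallel (B, C, and D): 1 − (1 − 0.72800)(1 − 0.83800)(1 − 0.86300) = 0.99396
Series (A and [0.99396]): 0.91400 × 0.99396 = 0.908

0.908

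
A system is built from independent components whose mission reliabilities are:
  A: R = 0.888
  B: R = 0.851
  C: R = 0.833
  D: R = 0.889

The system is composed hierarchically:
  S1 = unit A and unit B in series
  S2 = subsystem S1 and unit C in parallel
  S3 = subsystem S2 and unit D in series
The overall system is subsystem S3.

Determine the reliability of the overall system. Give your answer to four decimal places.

Series (A and B): 0.888000 × 0.851000 = 0.755688
Parallel ([0.755688] and C): 1 − (1 − 0.755688)(1 − 0.833000) = 0.959200
Series ([0.959200] and D): 0.959200 × 0.889000 = 0.8527

0.8527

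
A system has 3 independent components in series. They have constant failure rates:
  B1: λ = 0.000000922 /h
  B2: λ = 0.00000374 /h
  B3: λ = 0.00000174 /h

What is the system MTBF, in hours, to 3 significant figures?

Series of exponential components: λ_sys = Σ λ_i
λ_sys = 0.000000922 + 0.00000374 + 0.00000174 = 6.4020e-06 /h
MTBF = 1 / λ_sys = 156000 h

156000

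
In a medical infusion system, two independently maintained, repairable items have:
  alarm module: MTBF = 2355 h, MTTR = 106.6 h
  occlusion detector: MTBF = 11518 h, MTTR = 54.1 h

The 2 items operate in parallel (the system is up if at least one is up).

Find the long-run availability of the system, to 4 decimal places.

A(alarm module) = MTBF/(MTBF+MTTR) = 2355/(2355+106.6) = 0.956695
A(occlusion detector) = MTBF/(MTBF+MTTR) = 11518/(11518+54.1) = 0.995325
Parallel availability: 1 − (1 − 0.956695)(1 − 0.995325) = 0.9998

0.9998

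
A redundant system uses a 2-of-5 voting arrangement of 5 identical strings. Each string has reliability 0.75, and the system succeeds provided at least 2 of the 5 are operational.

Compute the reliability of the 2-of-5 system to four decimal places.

R = Σ_{i=2}^{5} C(5,i) p^i (1−p)^{5−i} with p = 0.75
C(5,2)·0.75^2·0.25^3 = 0.087891
C(5,3)·0.75^3·0.25^2 = 0.263672
C(5,4)·0.75^4·0.25^1 = 0.395508
C(5,5)·0.75^5·0.25^0 = 0.237305
Sum = 0.9844

0.9844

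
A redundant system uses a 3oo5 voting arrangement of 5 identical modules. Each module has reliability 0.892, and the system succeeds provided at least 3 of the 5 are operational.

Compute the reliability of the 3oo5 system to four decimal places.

0.9894

R = Σ_{i=3}^{5} C(5,i) p^i (1−p)^{5−i} with p = 0.892
C(5,3)·0.892^3·0.108^2 = 0.082783
C(5,4)·0.892^4·0.108^1 = 0.341864
C(5,5)·0.892^5·0.108^0 = 0.564708
Sum = 0.9894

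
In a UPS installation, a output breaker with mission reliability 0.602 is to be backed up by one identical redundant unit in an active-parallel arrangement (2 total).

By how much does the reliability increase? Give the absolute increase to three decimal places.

R_before = 0.602
R_after = 1 − (1 − 0.602)^2 = 0.842
ΔR = 0.842 − 0.602 = 0.240

0.240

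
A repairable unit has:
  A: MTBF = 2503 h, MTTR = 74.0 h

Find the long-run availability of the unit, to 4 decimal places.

0.9713

A(A) = MTBF/(MTBF+MTTR) = 2503/(2503+74.0) = 0.9713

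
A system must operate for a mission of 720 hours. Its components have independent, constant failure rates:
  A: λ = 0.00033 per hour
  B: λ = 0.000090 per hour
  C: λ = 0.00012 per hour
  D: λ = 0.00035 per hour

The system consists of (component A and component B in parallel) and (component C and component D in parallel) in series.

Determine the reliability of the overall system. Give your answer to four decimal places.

R(A) = exp(−0.00033 × 720) = 0.788518
R(B) = exp(−0.000090 × 720) = 0.937255
R(C) = exp(−0.00012 × 720) = 0.917227
R(D) = exp(−0.00035 × 720) = 0.777245
Parallel (A and B): 1 − (1 − 0.788518)(1 − 0.937255) = 0.986731
Parallel (C and D): 1 − (1 − 0.917227)(1 − 0.777245) = 0.981562
Series ([0.986731] and [0.981562]): 0.986731 × 0.981562 = 0.9685

0.9685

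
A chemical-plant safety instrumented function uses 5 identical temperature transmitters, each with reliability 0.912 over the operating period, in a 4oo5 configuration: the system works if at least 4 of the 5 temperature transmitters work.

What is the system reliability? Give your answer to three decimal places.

0.935

R = Σ_{i=4}^{5} C(5,i) p^i (1−p)^{5−i} with p = 0.912
C(5,4)·0.912^4·0.088^1 = 0.30439
C(5,5)·0.912^5·0.088^0 = 0.63092
Sum = 0.935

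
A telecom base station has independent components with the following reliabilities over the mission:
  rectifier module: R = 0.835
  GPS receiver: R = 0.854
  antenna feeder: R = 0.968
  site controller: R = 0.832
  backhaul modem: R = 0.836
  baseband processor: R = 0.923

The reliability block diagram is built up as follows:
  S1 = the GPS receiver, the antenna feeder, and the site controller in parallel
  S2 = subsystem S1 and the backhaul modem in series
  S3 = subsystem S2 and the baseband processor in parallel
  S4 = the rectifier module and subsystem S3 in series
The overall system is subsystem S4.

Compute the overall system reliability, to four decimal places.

Parallel (GPS receiver, antenna feeder, and site controller): 1 − (1 − 0.854000)(1 − 0.968000)(1 − 0.832000) = 0.999215
Series ([0.999215] and backhaul modem): 0.999215 × 0.836000 = 0.835344
Parallel ([0.835344] and baseband processor): 1 − (1 − 0.835344)(1 − 0.923000) = 0.987321
Series (rectifier module and [0.987321]): 0.835000 × 0.987321 = 0.8244

0.8244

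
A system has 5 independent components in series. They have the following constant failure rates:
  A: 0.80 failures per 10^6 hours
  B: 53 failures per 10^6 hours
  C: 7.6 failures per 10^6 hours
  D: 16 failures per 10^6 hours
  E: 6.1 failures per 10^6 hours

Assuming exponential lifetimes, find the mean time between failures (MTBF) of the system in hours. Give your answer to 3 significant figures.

Series of exponential components: λ_sys = Σ λ_i
λ_sys = 0.00000080 + 0.000053 + 0.0000076 + 0.000016 + 0.0000061 = 8.3500e-05 /h
MTBF = 1 / λ_sys = 12000 h

12000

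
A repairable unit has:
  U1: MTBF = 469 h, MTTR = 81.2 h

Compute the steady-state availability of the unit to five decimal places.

A(U1) = MTBF/(MTBF+MTTR) = 469/(469+81.2) = 0.85242

0.85242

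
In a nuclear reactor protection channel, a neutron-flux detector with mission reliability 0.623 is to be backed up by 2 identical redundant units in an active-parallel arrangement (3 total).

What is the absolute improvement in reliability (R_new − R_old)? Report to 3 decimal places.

R_before = 0.623
R_after = 1 − (1 − 0.623)^3 = 0.946
ΔR = 0.946 − 0.623 = 0.323

0.323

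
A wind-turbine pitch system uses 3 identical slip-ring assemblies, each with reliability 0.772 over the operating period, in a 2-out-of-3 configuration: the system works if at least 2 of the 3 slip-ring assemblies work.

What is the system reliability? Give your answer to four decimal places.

R = Σ_{i=2}^{3} C(3,i) p^i (1−p)^{3−i} with p = 0.772
C(3,2)·0.772^2·0.228^1 = 0.407653
C(3,3)·0.772^3·0.228^0 = 0.460100
Sum = 0.8678

0.8678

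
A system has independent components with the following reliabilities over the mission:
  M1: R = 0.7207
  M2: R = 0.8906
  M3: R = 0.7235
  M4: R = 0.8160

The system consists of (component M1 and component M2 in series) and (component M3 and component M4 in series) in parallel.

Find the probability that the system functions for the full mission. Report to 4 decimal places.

Series (M1 and M2): 0.720700 × 0.890600 = 0.641855
Series (M3 and M4): 0.723500 × 0.816000 = 0.590376
Parallel ([0.641855] and [0.590376]): 1 − (1 − 0.641855)(1 − 0.590376) = 0.8533

0.8533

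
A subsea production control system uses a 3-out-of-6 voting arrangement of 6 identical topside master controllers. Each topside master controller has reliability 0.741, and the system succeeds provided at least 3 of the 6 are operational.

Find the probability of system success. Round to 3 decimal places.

0.957

R = Σ_{i=3}^{6} C(6,i) p^i (1−p)^{6−i} with p = 0.741
C(6,3)·0.741^3·0.259^3 = 0.14138
C(6,4)·0.741^4·0.259^2 = 0.30336
C(6,5)·0.741^5·0.259^1 = 0.34717
C(6,6)·0.741^6·0.259^0 = 0.16554
Sum = 0.957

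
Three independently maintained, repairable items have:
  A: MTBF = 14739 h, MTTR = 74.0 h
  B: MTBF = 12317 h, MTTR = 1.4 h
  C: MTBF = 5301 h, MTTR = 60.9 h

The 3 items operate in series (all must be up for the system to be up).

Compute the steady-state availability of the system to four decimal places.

0.9836

A(A) = MTBF/(MTBF+MTTR) = 14739/(14739+74.0) = 0.995004
A(B) = MTBF/(MTBF+MTTR) = 12317/(12317+1.4) = 0.999886
A(C) = MTBF/(MTBF+MTTR) = 5301/(5301+60.9) = 0.988642
Series availability: 0.995004 × 0.999886 × 0.988642 = 0.9836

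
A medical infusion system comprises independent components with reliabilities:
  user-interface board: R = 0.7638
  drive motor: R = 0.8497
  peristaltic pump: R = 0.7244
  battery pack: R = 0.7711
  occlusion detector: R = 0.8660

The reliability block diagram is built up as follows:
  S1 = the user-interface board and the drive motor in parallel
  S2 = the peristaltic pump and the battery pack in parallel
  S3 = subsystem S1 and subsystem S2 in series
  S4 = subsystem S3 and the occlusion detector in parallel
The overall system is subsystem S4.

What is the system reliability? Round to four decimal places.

0.9871

Parallel (user-interface board and drive motor): 1 − (1 − 0.763800)(1 − 0.849700) = 0.964499
Parallel (peristaltic pump and battery pack): 1 − (1 − 0.724400)(1 − 0.771100) = 0.936915
Series ([0.964499] and [0.936915]): 0.964499 × 0.936915 = 0.903654
Parallel ([0.903654] and occlusion detector): 1 − (1 − 0.903654)(1 − 0.866000) = 0.9871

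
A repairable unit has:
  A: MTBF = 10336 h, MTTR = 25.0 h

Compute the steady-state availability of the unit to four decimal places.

0.9976

A(A) = MTBF/(MTBF+MTTR) = 10336/(10336+25.0) = 0.9976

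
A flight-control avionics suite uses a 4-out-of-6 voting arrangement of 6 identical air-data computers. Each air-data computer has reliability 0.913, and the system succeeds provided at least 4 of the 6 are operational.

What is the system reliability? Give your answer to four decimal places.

R = Σ_{i=4}^{6} C(6,i) p^i (1−p)^{6−i} with p = 0.913
C(6,4)·0.913^4·0.087^2 = 0.078888
C(6,5)·0.913^5·0.087^1 = 0.331150
C(6,6)·0.913^6·0.087^0 = 0.579195
Sum = 0.9892

0.9892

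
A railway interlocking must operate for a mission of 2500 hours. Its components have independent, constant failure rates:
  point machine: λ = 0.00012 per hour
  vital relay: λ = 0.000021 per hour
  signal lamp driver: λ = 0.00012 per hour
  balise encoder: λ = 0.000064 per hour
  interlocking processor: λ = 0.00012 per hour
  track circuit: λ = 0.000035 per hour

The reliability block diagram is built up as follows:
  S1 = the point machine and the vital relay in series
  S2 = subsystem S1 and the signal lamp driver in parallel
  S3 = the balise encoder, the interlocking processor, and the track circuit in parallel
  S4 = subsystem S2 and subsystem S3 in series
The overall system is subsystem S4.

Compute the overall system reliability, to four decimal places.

R(point machine) = exp(−0.00012 × 2500) = 0.740818
R(vital relay) = exp(−0.000021 × 2500) = 0.948854
R(signal lamp driver) = exp(−0.00012 × 2500) = 0.740818
R(balise encoder) = exp(−0.000064 × 2500) = 0.852144
R(interlocking processor) = exp(−0.00012 × 2500) = 0.740818
R(track circuit) = exp(−0.000035 × 2500) = 0.916219
Series (point machine and vital relay): 0.740818 × 0.948854 = 0.702928
Parallel ([0.702928] and signal lamp driver): 1 − (1 − 0.702928)(1 − 0.740818) = 0.923004
Parallel (balise encoder, interlocking processor, and track circuit): 1 − (1 − 0.852144)(1 − 0.740818)(1 − 0.916219) = 0.996789
Series ([0.923004] and [0.996789]): 0.923004 × 0.996789 = 0.9200

0.9200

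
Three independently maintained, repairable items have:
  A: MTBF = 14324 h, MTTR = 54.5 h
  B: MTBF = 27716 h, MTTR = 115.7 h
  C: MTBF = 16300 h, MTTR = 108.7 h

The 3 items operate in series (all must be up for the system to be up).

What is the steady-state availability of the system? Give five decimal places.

A(A) = MTBF/(MTBF+MTTR) = 14324/(14324+54.5) = 0.996210
A(B) = MTBF/(MTBF+MTTR) = 27716/(27716+115.7) = 0.995843
A(C) = MTBF/(MTBF+MTTR) = 16300/(16300+108.7) = 0.993375
Series availability: 0.996210 × 0.995843 × 0.993375 = 0.98550

0.98550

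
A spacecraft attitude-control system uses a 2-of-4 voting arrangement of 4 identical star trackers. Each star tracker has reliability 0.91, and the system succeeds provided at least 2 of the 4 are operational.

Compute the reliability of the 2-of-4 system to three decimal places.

0.997

R = Σ_{i=2}^{4} C(4,i) p^i (1−p)^{4−i} with p = 0.91
C(4,2)·0.91^2·0.09^2 = 0.04025
C(4,3)·0.91^3·0.09^1 = 0.27129
C(4,4)·0.91^4·0.09^0 = 0.68575
Sum = 0.997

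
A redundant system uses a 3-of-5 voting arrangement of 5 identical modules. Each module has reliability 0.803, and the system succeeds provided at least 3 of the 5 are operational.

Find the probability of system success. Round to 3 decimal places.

0.944

R = Σ_{i=3}^{5} C(5,i) p^i (1−p)^{5−i} with p = 0.803
C(5,3)·0.803^3·0.197^2 = 0.20095
C(5,4)·0.803^4·0.197^1 = 0.40954
C(5,5)·0.803^5·0.197^0 = 0.33387
Sum = 0.944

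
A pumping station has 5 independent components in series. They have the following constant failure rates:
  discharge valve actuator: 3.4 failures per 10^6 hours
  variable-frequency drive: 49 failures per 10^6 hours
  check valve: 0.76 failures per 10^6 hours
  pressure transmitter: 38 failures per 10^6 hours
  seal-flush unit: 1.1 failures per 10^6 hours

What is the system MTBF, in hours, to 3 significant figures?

10800

Series of exponential components: λ_sys = Σ λ_i
λ_sys = 0.0000034 + 0.000049 + 0.00000076 + 0.000038 + 0.0000011 = 9.2260e-05 /h
MTBF = 1 / λ_sys = 10800 h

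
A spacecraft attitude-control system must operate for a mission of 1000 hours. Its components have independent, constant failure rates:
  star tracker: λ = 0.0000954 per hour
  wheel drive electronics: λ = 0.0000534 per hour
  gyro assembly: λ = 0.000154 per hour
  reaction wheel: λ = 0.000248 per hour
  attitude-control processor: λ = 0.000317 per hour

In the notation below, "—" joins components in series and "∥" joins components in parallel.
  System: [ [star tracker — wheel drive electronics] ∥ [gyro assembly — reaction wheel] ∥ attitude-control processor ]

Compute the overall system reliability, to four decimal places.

0.9876

R(star tracker) = exp(−0.0000954 × 1000) = 0.909009
R(wheel drive electronics) = exp(−0.0000534 × 1000) = 0.948001
R(gyro assembly) = exp(−0.000154 × 1000) = 0.857272
R(reaction wheel) = exp(−0.000248 × 1000) = 0.780360
R(attitude-control processor) = exp(−0.000317 × 1000) = 0.728331
Series (star tracker and wheel drive electronics): 0.909009 × 0.948001 = 0.861741
Series (gyro assembly and reaction wheel): 0.857272 × 0.780360 = 0.668981
Parallel ([0.861741], [0.668981], and attitude-control processor): 1 − (1 − 0.861741)(1 − 0.668981)(1 − 0.728331) = 0.9876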